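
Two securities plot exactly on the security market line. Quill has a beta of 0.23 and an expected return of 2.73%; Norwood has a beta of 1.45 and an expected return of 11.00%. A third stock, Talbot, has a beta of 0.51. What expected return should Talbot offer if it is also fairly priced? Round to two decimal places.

MRP (SML slope) = (11.00% − 2.73%) / (1.45 − 0.23) = 8.27% / 1.22 = 6.7787%
R_f (intercept) = 2.73% − 0.23 × 6.7787% = 1.1709%
E(R_Talbot) = R_f + β × MRP = 1.1709% + 0.51 × 6.7787% = 4.63%

4.63%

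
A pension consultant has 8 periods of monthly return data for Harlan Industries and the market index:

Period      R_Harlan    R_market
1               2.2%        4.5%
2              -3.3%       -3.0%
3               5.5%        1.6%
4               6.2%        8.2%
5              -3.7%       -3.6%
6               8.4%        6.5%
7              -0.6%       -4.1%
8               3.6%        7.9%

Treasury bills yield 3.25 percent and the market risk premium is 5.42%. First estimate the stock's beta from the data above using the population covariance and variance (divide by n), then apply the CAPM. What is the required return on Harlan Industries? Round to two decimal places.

Mean R_i = (2.2 − 3.3 + 5.5 + 6.2 − 3.7 + 8.4 − 0.6 + 3.6) / 8 = 2.2875%
Mean R_m = (4.5 − 3.0 + 1.6 + 8.2 − 3.6 + 6.5 − 4.1 + 7.9) / 8 = 2.2500%
Σ(R_i − R̄_i)(R_m − R̄_m) = 137.0850  ⇒  Cov = 137.0850 / 8 = 17.1356
Σ(R_m − R̄_m)² = 192.9800  ⇒  Var(R_m) = 192.9800 / 8 = 24.1225
β = Cov / Var(R_m) = 17.1356 / 24.1225 = 0.7104
E(R) = R_f + β × MRP = 3.25% + 0.7104 × 5.42% = 7.10%

7.10%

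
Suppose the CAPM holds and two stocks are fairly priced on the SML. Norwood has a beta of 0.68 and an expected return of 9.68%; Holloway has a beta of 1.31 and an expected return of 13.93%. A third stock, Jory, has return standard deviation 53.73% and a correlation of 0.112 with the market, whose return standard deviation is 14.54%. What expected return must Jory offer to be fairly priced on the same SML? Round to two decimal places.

MRP = (13.93% − 9.68%) / (1.31 − 0.68) = 6.7460%
R_f = 9.68% − 0.68 × 6.7460% = 5.0927%
β_Jory = ρ·σ_i/σ_m = 0.112 × 53.73 / 14.54 = 0.4139
E(R_Jory) = R_f + β × MRP = 5.0927% + 0.4139 × 6.7460% = 7.88%

7.88%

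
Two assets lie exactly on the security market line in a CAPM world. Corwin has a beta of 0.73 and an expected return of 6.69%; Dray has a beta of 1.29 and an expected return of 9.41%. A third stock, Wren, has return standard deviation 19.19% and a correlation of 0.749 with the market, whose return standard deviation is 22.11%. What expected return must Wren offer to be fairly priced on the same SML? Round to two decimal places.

MRP = (9.41% − 6.69%) / (1.29 − 0.73) = 4.8571%
R_f = 6.69% − 0.73 × 4.8571% = 3.1443%
β_Wren = ρ·σ_i/σ_m = 0.749 × 19.19 / 22.11 = 0.6501
E(R_Wren) = R_f + β × MRP = 3.1443% + 0.6501 × 4.8571% = 6.30%

6.30%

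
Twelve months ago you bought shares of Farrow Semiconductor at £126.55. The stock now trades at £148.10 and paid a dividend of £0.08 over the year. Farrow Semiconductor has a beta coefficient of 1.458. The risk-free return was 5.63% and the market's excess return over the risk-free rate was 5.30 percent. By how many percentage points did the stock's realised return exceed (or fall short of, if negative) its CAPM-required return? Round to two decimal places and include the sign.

Realised HPR = (P1 + D1 − P0) / P0 = (148.10 + 0.08 − 126.55) / 126.55 = 21.63 / 126.55 = 17.0921%
CAPM required = R_f + β·MRP = 5.63% + 1.458 × 5.30% = 13.35740%
α = realised − required = 17.0921% − 13.35740% = +3.73%

+3.73%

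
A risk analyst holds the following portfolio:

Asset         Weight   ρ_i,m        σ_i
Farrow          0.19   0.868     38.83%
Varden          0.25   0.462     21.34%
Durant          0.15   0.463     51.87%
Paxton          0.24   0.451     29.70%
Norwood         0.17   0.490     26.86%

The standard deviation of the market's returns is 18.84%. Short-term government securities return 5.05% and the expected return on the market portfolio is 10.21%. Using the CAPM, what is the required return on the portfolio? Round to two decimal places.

9.96%

β_Farrow = 0.868 × 38.83% / 18.84% = 1.7890
β_Varden = 0.462 × 21.34% / 18.84% = 0.5233
β_Durant = 0.463 × 51.87% / 18.84% = 1.2747
β_Paxton = 0.451 × 29.70% / 18.84% = 0.7110
β_Norwood = 0.490 × 26.86% / 18.84% = 0.6986
β_P = Σ w_i β_i = 0.19×1.7890 + 0.25×0.5233 + 0.15×1.2747 + 0.24×0.7110 + 0.17×0.6986 = 0.9513
MRP = 10.21% − 5.05% = 5.16%
E(R_P) = R_f + β_P × MRP = 5.05% + 0.9513 × 5.16% = 9.96%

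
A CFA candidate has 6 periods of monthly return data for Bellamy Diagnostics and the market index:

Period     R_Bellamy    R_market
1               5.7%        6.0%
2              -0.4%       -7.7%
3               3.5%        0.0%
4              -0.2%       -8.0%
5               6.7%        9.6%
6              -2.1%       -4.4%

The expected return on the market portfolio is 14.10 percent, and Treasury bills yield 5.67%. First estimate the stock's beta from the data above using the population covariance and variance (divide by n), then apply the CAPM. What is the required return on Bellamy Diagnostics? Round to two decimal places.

Mean R_i = (5.7 − 0.4 + 3.5 − 0.2 + 6.7 − 2.1) / 6 = 2.2000%
Mean R_m = (6.0 − 7.7 + 0.0 − 8.0 + 9.6 − 4.4) / 6 = -0.7500%
Σ(R_i − R̄_i)(R_m − R̄_m) = 122.3400  ⇒  Cov = 122.3400 / 6 = 20.3900
Σ(R_m − R̄_m)² = 267.4350  ⇒  Var(R_m) = 267.4350 / 6 = 44.5725
β = Cov / Var(R_m) = 20.3900 / 44.5725 = 0.4575
MRP = 14.10% − 5.67% = 8.43%
E(R) = R_f + β × MRP = 5.67% + 0.4575 × 8.43% = 9.53%

9.53%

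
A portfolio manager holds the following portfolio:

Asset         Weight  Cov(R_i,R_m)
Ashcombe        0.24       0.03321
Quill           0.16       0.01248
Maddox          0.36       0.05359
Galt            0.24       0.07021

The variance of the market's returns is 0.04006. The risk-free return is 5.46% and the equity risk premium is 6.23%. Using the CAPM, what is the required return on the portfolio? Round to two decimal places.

12.63%

β_Ashcombe = 0.03321 / 0.04006 = 0.8290
β_Quill = 0.01248 / 0.04006 = 0.3115
β_Maddox = 0.05359 / 0.04006 = 1.3377
β_Galt = 0.07021 / 0.04006 = 1.7526
β_P = Σ w_i β_i = 0.24×0.8290 + 0.16×0.3115 + 0.36×1.3377 + 0.24×1.7526 = 1.1510
E(R_P) = R_f + β_P × MRP = 5.46% + 1.1510 × 6.23% = 12.63%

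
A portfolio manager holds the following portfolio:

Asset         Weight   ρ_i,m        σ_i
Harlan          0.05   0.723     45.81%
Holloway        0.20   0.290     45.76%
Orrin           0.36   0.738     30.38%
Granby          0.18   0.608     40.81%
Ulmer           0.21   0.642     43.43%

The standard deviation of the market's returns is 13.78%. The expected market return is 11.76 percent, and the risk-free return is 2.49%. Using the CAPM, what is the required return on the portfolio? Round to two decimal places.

β_Harlan = 0.723 × 45.81% / 13.78% = 2.4035
β_Holloway = 0.290 × 45.76% / 13.78% = 0.9630
β_Orrin = 0.738 × 30.38% / 13.78% = 1.6270
β_Granby = 0.608 × 40.81% / 13.78% = 1.8006
β_Ulmer = 0.642 × 43.43% / 13.78% = 2.0234
β_P = Σ w_i β_i = 0.05×2.4035 + 0.20×0.9630 + 0.36×1.6270 + 0.18×1.8006 + 0.21×2.0234 = 1.6475
MRP = 11.76% − 2.49% = 9.27%
E(R_P) = R_f + β_P × MRP = 2.49% + 1.6475 × 9.27% = 17.76%

17.76%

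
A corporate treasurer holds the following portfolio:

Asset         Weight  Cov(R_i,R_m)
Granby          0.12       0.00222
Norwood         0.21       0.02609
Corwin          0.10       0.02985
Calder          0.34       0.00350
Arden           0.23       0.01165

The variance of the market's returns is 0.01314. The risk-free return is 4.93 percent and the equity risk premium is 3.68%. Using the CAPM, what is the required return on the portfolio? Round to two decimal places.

8.46%

β_Granby = 0.00222 / 0.01314 = 0.1689
β_Norwood = 0.02609 / 0.01314 = 1.9855
β_Corwin = 0.02985 / 0.01314 = 2.2717
β_Calder = 0.00350 / 0.01314 = 0.2664
β_Arden = 0.01165 / 0.01314 = 0.8866
β_P = Σ w_i β_i = 0.12×0.1689 + 0.21×1.9855 + 0.10×2.2717 + 0.34×0.2664 + 0.23×0.8866 = 0.9589
E(R_P) = R_f + β_P × MRP = 4.93% + 0.9589 × 3.68% = 8.46%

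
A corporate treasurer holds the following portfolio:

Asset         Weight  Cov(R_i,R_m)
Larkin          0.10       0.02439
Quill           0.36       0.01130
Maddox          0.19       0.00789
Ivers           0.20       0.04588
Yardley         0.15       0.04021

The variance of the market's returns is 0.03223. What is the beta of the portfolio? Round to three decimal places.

β_Larkin = 0.02439 / 0.03223 = 0.7567
β_Quill = 0.01130 / 0.03223 = 0.3506
β_Maddox = 0.00789 / 0.03223 = 0.2448
β_Ivers = 0.04588 / 0.03223 = 1.4235
β_Yardley = 0.04021 / 0.03223 = 1.2476
β_P = Σ w_i β_i = 0.10×0.7567 + 0.36×0.3506 + 0.19×0.2448 + 0.20×1.4235 + 0.15×1.2476 = 0.7202

0.720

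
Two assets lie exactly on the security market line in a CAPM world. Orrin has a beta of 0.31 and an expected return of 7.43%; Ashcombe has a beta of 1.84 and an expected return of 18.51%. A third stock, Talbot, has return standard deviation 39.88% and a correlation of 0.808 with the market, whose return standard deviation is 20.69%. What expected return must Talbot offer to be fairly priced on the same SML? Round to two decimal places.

16.46%

MRP = (18.51% − 7.43%) / (1.84 − 0.31) = 7.2418%
R_f = 7.43% − 0.31 × 7.2418% = 5.1850%
β_Talbot = ρ·σ_i/σ_m = 0.808 × 39.88 / 20.69 = 1.5574
E(R_Talbot) = R_f + β × MRP = 5.1850% + 1.5574 × 7.2418% = 16.46%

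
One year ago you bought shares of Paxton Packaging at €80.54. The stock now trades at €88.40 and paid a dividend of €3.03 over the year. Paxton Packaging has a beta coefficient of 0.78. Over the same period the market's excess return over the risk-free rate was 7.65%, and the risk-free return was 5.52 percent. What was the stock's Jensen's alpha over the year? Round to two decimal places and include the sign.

Realised HPR = (P1 + D1 − P0) / P0 = (88.40 + 3.03 − 80.54) / 80.54 = 10.89 / 80.54 = 13.5212%
CAPM required = R_f + β·MRP = 5.52% + 0.78 × 7.65% = 11.4870%
α = realised − required = 13.5212% − 11.4870% = +2.03%

+2.03%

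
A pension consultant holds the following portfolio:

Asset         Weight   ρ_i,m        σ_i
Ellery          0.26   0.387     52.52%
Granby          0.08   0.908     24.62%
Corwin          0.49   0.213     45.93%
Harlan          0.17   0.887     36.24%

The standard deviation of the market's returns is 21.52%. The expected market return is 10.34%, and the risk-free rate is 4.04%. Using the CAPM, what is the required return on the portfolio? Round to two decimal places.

9.11%

β_Ellery = 0.387 × 52.52% / 21.52% = 0.9445
β_Granby = 0.908 × 24.62% / 21.52% = 1.0388
β_Corwin = 0.213 × 45.93% / 21.52% = 0.4546
β_Harlan = 0.887 × 36.24% / 21.52% = 1.4937
β_P = Σ w_i β_i = 0.26×0.9445 + 0.08×1.0388 + 0.49×0.4546 + 0.17×1.4937 = 0.8054
MRP = 10.34% − 4.04% = 6.30%
E(R_P) = R_f + β_P × MRP = 4.04% + 0.8054 × 6.30% = 9.11%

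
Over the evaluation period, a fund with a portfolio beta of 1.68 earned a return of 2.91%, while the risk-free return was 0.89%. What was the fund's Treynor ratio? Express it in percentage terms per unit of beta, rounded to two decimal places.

1.20%

Treynor = (R_P − R_f) / β_P = (2.91% − 0.89%) / 1.6800 = 2.02% / 1.6800 = 1.20%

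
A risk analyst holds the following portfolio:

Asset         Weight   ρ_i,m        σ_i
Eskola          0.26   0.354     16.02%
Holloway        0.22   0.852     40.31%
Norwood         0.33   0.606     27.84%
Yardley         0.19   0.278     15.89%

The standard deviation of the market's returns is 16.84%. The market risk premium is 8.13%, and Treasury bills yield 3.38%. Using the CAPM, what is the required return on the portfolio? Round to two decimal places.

10.83%

β_Eskola = 0.354 × 16.02% / 16.84% = 0.3368
β_Holloway = 0.852 × 40.31% / 16.84% = 2.0394
β_Norwood = 0.606 × 27.84% / 16.84% = 1.0018
β_Yardley = 0.278 × 15.89% / 16.84% = 0.2623
β_P = Σ w_i β_i = 0.26×0.3368 + 0.22×2.0394 + 0.33×1.0018 + 0.19×0.2623 = 0.9167
E(R_P) = R_f + β_P × MRP = 3.38% + 0.9167 × 8.13% = 10.83%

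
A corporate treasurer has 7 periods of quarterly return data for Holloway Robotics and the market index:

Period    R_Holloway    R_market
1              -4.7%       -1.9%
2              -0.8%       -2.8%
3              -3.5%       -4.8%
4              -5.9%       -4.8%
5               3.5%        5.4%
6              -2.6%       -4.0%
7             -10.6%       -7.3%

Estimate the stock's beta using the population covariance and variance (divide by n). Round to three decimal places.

0.942

Mean R_i = (-4.7 − 0.8 − 3.5 − 5.9 + 3.5 − 2.6 − 10.6) / 7 = -3.5143%
Mean R_m = (-1.9 − 2.8 − 4.8 − 4.8 + 5.4 − 4.0 − 7.3) / 7 = -2.8857%
Σ(R_i − R̄_i)(R_m − R̄_m) = 91.9814  ⇒  Cov = 91.9814 / 7 = 13.1402
Σ(R_m − R̄_m)² = 97.6886  ⇒  Var(R_m) = 97.6886 / 7 = 13.9555
β = Cov / Var(R_m) = 13.1402 / 13.9555 = 0.9416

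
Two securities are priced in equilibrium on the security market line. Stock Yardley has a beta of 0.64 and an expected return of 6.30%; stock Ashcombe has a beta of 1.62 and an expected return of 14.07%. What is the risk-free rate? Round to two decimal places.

1.23%

Both satisfy E(R) = R_f + β·MRP, so the slope of the SML is
MRP = (14.07% − 6.30%) / (1.62 − 0.64) = 7.77% / 0.98 = 7.9286%
R_f = E(R_Yardley) − β_Yardley·MRP = 6.30% − 0.64 × 7.9286% = 1.2257%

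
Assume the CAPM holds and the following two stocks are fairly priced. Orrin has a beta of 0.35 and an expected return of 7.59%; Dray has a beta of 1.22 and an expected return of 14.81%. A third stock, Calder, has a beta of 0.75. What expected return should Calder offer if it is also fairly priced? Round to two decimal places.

10.91%

MRP (SML slope) = (14.81% − 7.59%) / (1.22 − 0.35) = 7.22% / 0.87 = 8.2989%
R_f (intercept) = 7.59% − 0.35 × 8.2989% = 4.6854%
E(R_Calder) = R_f + β × MRP = 4.6854% + 0.75 × 8.2989% = 10.91%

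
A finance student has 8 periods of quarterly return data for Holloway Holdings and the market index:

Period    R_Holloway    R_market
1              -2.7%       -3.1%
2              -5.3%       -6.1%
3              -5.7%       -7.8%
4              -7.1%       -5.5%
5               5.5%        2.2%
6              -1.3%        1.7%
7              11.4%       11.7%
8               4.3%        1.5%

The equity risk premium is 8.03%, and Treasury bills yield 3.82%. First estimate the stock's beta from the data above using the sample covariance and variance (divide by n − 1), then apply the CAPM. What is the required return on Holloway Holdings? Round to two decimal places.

11.63%

Mean R_i = (-2.7 − 5.3 − 5.7 − 7.1 + 5.5 − 1.3 + 11.4 + 4.3) / 8 = -0.1125%
Mean R_m = (-3.1 − 6.1 − 7.8 − 5.5 + 2.2 + 1.7 + 11.7 + 1.5) / 8 = -0.6750%
Σ(R_i − R̄_i)(R_m − R̄_m) = 273.3225  ⇒  Cov = 273.3225 / 7 = 39.0461
Σ(R_m − R̄_m)² = 281.1350  ⇒  Var(R_m) = 281.1350 / 7 = 40.1621
β = Cov / Var(R_m) = 39.0461 / 40.1621 = 0.9722
E(R) = R_f + β × MRP = 3.82% + 0.9722 × 8.03% = 11.63%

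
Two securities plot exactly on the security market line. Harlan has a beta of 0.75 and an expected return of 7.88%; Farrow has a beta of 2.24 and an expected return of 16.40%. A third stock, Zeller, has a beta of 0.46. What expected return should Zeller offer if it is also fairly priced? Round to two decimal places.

6.22%

MRP (SML slope) = (16.40% − 7.88%) / (2.24 − 0.75) = 8.52% / 1.49 = 5.7181%
R_f (intercept) = 7.88% − 0.75 × 5.7181% = 3.5914%
E(R_Zeller) = R_f + β × MRP = 3.5914% + 0.46 × 5.7181% = 6.22%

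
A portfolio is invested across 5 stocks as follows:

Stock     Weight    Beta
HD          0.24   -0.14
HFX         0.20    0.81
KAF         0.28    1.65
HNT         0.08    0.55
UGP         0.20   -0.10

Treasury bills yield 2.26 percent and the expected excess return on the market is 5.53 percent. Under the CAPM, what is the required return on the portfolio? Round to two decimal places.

5.66%

β_P = Σ w_i β_i = 0.24×-0.14 + 0.20×0.81 + 0.28×1.65 + 0.08×0.55 + 0.20×-0.10 = 0.6144
E(R_P) = R_f + β_P × MRP = 2.26% + 0.6144 × 5.53% = 5.66%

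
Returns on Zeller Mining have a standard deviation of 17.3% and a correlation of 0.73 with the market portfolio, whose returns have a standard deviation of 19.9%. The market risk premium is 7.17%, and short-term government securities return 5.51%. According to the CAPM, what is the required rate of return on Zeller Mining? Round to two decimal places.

β = ρ × σ_i / σ_m = 0.73 × 17.3% / 19.9% = 0.6346
E(R) = 5.51% + 0.6346 × 7.17% = 10.06%

10.06%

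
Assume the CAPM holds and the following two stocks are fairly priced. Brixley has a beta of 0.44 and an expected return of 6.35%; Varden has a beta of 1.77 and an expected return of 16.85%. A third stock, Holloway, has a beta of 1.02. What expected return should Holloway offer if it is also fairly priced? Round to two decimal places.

MRP (SML slope) = (16.85% − 6.35%) / (1.77 − 0.44) = 10.50% / 1.33 = 7.8947%
R_f (intercept) = 6.35% − 0.44 × 7.8947% = 2.8763%
E(R_Holloway) = R_f + β × MRP = 2.8763% + 1.02 × 7.8947% = 10.93%

10.93%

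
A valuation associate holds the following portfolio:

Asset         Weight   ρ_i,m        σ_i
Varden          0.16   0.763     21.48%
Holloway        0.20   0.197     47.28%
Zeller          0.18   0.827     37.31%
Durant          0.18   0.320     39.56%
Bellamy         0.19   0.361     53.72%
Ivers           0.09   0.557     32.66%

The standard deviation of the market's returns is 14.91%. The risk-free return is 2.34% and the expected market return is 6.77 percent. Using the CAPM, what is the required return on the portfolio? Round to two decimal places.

7.58%

β_Varden = 0.763 × 21.48% / 14.91% = 1.0992
β_Holloway = 0.197 × 47.28% / 14.91% = 0.6247
β_Zeller = 0.827 × 37.31% / 14.91% = 2.0694
β_Durant = 0.320 × 39.56% / 14.91% = 0.8490
β_Bellamy = 0.361 × 53.72% / 14.91% = 1.3007
β_Ivers = 0.557 × 32.66% / 14.91% = 1.2201
β_P = Σ w_i β_i = 0.16×1.0992 + 0.20×0.6247 + 0.18×2.0694 + 0.18×0.8490 + 0.19×1.3007 + 0.09×1.2201 = 1.1831
MRP = 6.77% − 2.34% = 4.43%
E(R_P) = R_f + β_P × MRP = 2.34% + 1.1831 × 4.43% = 7.58%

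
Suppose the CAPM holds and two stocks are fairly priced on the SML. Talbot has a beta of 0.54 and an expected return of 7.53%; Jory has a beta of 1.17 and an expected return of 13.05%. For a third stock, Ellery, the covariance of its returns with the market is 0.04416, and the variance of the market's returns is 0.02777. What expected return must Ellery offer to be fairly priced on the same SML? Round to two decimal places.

MRP = (13.05% − 7.53%) / (1.17 − 0.54) = 8.7619%
R_f = 7.53% − 0.54 × 8.7619% = 2.7986%
β_Ellery = Cov / Var(R_m) = 0.04416 / 0.02777 = 1.5902
E(R_Ellery) = R_f + β × MRP = 2.7986% + 1.5902 × 8.7619% = 16.73%

16.73%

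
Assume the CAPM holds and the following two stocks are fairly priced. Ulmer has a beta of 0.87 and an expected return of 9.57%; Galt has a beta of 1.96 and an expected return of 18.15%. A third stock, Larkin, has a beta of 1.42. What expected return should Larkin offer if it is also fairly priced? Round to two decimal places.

MRP (SML slope) = (18.15% − 9.57%) / (1.96 − 0.87) = 8.58% / 1.09 = 7.8716%
R_f (intercept) = 9.57% − 0.87 × 7.8716% = 2.7217%
E(R_Larkin) = R_f + β × MRP = 2.7217% + 1.42 × 7.8716% = 13.90%

13.90%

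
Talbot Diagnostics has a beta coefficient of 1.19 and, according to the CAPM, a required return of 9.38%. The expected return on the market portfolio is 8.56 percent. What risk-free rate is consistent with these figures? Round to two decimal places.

E(R) = R_f + β(E(R_m) − R_f) = R_f(1 − β) + β·E(R_m)
9.38% = R_f × (1 − 1.19) + 1.19 × 8.56%
9.38% = R_f × -0.19 + 10.1864%
R_f = (9.38% − 10.1864%) / -0.19 = 4.24%

4.24%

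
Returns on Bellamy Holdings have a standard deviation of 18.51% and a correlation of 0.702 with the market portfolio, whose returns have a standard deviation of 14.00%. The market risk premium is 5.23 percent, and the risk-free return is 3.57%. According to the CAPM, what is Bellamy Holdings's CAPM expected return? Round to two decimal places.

β = ρ × σ_i / σ_m = 0.702 × 18.51% / 14.00% = 0.9281
E(R) = 3.57% + 0.9281 × 5.23% = 8.42%

8.42%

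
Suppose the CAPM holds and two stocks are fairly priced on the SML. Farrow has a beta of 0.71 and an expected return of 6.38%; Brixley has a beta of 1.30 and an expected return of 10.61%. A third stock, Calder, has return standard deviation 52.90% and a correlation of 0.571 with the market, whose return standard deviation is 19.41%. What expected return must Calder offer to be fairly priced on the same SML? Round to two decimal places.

MRP = (10.61% − 6.38%) / (1.30 − 0.71) = 7.1695%
R_f = 6.38% − 0.71 × 7.1695% = 1.2897%
β_Calder = ρ·σ_i/σ_m = 0.571 × 52.90 / 19.41 = 1.5562
E(R_Calder) = R_f + β × MRP = 1.2897% + 1.5562 × 7.1695% = 12.45%

12.45%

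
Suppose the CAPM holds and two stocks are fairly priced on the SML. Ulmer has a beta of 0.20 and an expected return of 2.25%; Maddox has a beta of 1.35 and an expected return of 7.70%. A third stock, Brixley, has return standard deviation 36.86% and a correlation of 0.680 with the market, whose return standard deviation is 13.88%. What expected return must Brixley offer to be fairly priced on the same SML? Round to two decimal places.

9.86%

MRP = (7.70% − 2.25%) / (1.35 − 0.20) = 4.7391%
R_f = 2.25% − 0.20 × 4.7391% = 1.3022%
β_Brixley = ρ·σ_i/σ_m = 0.680 × 36.86 / 13.88 = 1.8058
E(R_Brixley) = R_f + β × MRP = 1.3022% + 1.8058 × 4.7391% = 9.86%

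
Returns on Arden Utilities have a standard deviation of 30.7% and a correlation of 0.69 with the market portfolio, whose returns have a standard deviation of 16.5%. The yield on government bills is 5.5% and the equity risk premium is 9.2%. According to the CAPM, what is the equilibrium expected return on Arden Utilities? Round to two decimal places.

β = ρ × σ_i / σ_m = 0.69 × 30.7% / 16.5% = 1.2838
E(R) = 5.5% + 1.2838 × 9.2% = 17.31%

17.31%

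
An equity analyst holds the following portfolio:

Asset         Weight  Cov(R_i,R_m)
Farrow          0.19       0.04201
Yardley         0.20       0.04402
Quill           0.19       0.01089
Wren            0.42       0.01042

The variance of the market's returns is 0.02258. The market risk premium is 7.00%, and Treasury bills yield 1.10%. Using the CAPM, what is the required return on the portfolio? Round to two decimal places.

β_Farrow = 0.04201 / 0.02258 = 1.8605
β_Yardley = 0.04402 / 0.02258 = 1.9495
β_Quill = 0.01089 / 0.02258 = 0.4823
β_Wren = 0.01042 / 0.02258 = 0.4615
β_P = Σ w_i β_i = 0.19×1.8605 + 0.20×1.9495 + 0.19×0.4823 + 0.42×0.4615 = 1.0289
E(R_P) = R_f + β_P × MRP = 1.10% + 1.0289 × 7.00% = 8.30%

8.30%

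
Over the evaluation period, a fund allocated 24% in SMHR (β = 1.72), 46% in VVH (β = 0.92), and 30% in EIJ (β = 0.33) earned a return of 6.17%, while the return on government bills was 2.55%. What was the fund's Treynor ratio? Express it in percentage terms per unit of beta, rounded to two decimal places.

3.87%

β_P = 0.24×1.72 + 0.46×0.92 + 0.30×0.33 = 0.9350
Treynor = (R_P − R_f) / β_P = (6.17% − 2.55%) / 0.9350 = 3.62% / 0.9350 = 3.87%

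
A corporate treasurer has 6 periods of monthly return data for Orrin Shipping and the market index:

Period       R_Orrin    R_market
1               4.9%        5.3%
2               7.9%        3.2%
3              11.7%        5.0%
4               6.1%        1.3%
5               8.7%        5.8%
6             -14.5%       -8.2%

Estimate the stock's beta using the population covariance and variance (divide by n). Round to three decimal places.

Mean R_i = (4.9 + 7.9 + 11.7 + 6.1 + 8.7 − 14.5) / 6 = 4.1333%
Mean R_m = (5.3 + 3.2 + 5.0 + 1.3 + 5.8 − 8.2) / 6 = 2.0667%
Σ(R_i − R̄_i)(R_m − R̄_m) = 235.7867  ⇒  Cov = 235.7867 / 6 = 39.2978
Σ(R_m − R̄_m)² = 140.2733  ⇒  Var(R_m) = 140.2733 / 6 = 23.3789
β = Cov / Var(R_m) = 39.2978 / 23.3789 = 1.6809

1.681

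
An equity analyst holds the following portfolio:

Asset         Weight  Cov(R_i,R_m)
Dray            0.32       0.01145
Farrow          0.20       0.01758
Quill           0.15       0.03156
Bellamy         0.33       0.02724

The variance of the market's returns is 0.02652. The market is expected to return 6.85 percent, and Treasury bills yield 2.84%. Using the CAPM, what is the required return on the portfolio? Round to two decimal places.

β_Dray = 0.01145 / 0.02652 = 0.4317
β_Farrow = 0.01758 / 0.02652 = 0.6629
β_Quill = 0.03156 / 0.02652 = 1.1900
β_Bellamy = 0.02724 / 0.02652 = 1.0271
β_P = Σ w_i β_i = 0.32×0.4317 + 0.20×0.6629 + 0.15×1.1900 + 0.33×1.0271 = 0.7882
MRP = 6.85% − 2.84% = 4.01%
E(R_P) = R_f + β_P × MRP = 2.84% + 0.7882 × 4.01% = 6.00%

6.00%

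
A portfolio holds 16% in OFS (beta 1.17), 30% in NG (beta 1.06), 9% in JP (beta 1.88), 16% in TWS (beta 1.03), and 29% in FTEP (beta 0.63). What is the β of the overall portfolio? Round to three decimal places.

β_P = Σ w_i β_i = 0.16×1.17 + 0.30×1.06 + 0.09×1.88 + 0.16×1.03 + 0.29×0.63 = 1.0219

1.022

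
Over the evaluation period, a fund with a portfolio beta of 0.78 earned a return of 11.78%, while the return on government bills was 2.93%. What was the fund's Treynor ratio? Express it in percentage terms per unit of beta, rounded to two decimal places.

Treynor = (R_P − R_f) / β_P = (11.78% − 2.93%) / 0.7800 = 8.85% / 0.7800 = 11.35%

11.35%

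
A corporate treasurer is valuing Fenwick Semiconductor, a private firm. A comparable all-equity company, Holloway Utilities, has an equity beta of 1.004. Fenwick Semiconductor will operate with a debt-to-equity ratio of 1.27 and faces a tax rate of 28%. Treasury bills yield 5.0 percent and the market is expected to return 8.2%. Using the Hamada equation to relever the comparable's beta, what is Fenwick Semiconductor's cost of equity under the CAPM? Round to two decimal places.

11.15%

β_L = β_U × [1 + (1 − t)(D/E)] = 1.004 × [1 + (1 − 0.28) × 1.27]
    = 1.004 × [1 + 0.72 × 1.27] = 1.004 × 1.9144 = 1.9221
MRP = 8.2% − 5.0% = 3.20%
E(R) = R_f + β_L × MRP = 5.0% + 1.9221 × 3.2% = 11.15%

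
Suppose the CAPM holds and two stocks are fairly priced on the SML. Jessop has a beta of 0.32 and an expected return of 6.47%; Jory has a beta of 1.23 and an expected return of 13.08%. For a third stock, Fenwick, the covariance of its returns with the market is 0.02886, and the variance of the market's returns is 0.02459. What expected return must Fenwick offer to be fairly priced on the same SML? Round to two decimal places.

MRP = (13.08% − 6.47%) / (1.23 − 0.32) = 7.2637%
R_f = 6.47% − 0.32 × 7.2637% = 4.1456%
β_Fenwick = Cov / Var(R_m) = 0.02886 / 0.02459 = 1.1736
E(R_Fenwick) = R_f + β × MRP = 4.1456% + 1.1736 × 7.2637% = 12.67%

12.67%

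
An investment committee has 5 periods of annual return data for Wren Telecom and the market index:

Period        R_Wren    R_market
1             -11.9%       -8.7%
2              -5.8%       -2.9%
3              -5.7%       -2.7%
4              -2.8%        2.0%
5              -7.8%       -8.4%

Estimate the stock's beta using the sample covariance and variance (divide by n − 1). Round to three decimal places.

0.684

Mean R_i = (-11.9 − 5.8 − 5.7 − 2.8 − 7.8) / 5 = -6.8000%
Mean R_m = (-8.7 − 2.9 − 2.7 + 2.0 − 8.4) / 5 = -4.1400%
Σ(R_i − R̄_i)(R_m − R̄_m) = 54.9000  ⇒  Cov = 54.9000 / 4 = 13.7250
Σ(R_m − R̄_m)² = 80.2520  ⇒  Var(R_m) = 80.2520 / 4 = 20.0630
β = Cov / Var(R_m) = 13.7250 / 20.0630 = 0.6841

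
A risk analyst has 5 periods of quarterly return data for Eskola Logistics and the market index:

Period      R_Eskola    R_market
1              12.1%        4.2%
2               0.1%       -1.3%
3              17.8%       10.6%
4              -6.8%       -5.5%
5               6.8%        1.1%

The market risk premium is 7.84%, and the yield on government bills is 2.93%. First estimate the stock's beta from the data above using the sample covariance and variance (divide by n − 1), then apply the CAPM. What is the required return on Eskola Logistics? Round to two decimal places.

15.21%

Mean R_i = (12.1 + 0.1 + 17.8 − 6.8 + 6.8) / 5 = 6.0000%
Mean R_m = (4.2 − 1.3 + 10.6 − 5.5 + 1.1) / 5 = 1.8200%
Σ(R_i − R̄_i)(R_m − R̄_m) = 229.6500  ⇒  Cov = 229.6500 / 4 = 57.4125
Σ(R_m − R̄_m)² = 146.5880  ⇒  Var(R_m) = 146.5880 / 4 = 36.6470
β = Cov / Var(R_m) = 57.4125 / 36.6470 = 1.5666
E(R) = R_f + β × MRP = 2.93% + 1.5666 × 7.84% = 15.21%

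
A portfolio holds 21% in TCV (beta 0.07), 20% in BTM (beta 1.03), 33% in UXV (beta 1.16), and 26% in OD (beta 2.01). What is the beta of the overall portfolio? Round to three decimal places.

1.126

β_P = Σ w_i β_i = 0.21×0.07 + 0.20×1.03 + 0.33×1.16 + 0.26×2.01 = 1.1261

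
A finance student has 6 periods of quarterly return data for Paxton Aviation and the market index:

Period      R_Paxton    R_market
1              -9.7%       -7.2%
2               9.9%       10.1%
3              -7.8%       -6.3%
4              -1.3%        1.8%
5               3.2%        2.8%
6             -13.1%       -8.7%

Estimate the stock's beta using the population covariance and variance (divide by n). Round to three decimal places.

Mean R_i = (-9.7 + 9.9 − 7.8 − 1.3 + 3.2 − 13.1) / 6 = -3.1333%
Mean R_m = (-7.2 + 10.1 − 6.3 + 1.8 + 2.8 − 8.7) / 6 = -1.2500%
Σ(R_i − R̄_i)(R_m − R̄_m) = 316.0600  ⇒  Cov = 316.0600 / 6 = 52.6767
Σ(R_m − R̄_m)² = 270.9350  ⇒  Var(R_m) = 270.9350 / 6 = 45.1558
β = Cov / Var(R_m) = 52.6767 / 45.1558 = 1.1666

1.167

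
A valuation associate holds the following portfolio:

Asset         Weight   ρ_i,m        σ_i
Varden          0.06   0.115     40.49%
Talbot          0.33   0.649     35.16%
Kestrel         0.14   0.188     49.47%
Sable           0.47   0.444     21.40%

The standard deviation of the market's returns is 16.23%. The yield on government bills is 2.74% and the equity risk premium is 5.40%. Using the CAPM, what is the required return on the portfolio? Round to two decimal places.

β_Varden = 0.115 × 40.49% / 16.23% = 0.2869
β_Talbot = 0.649 × 35.16% / 16.23% = 1.4060
β_Kestrel = 0.188 × 49.47% / 16.23% = 0.5730
β_Sable = 0.444 × 21.40% / 16.23% = 0.5854
β_P = Σ w_i β_i = 0.06×0.2869 + 0.33×1.4060 + 0.14×0.5730 + 0.47×0.5854 = 0.8366
E(R_P) = R_f + β_P × MRP = 2.74% + 0.8366 × 5.40% = 7.26%

7.26%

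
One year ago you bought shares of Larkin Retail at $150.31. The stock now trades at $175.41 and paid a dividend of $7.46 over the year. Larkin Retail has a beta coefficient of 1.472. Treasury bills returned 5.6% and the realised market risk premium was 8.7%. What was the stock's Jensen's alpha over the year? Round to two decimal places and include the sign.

+3.26%

Realised HPR = (P1 + D1 − P0) / P0 = (175.41 + 7.46 − 150.31) / 150.31 = 32.56 / 150.31 = 21.6619%
CAPM required = R_f + β·MRP = 5.6% + 1.472 × 8.7% = 18.4064%
α = realised − required = 21.6619% − 18.4064% = +3.26%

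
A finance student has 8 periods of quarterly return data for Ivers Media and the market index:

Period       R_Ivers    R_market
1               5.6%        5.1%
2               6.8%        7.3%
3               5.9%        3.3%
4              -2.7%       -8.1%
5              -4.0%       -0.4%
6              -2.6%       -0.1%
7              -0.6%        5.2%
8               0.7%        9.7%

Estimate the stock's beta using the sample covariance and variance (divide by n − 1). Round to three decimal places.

0.462

Mean R_i = (5.6 + 6.8 + 5.9 − 2.7 − 4.0 − 2.6 − 0.6 + 0.7) / 8 = 1.1375%
Mean R_m = (5.1 + 7.3 + 3.3 − 8.1 − 0.4 − 0.1 + 5.2 + 9.7) / 8 = 2.7500%
Σ(R_i − R̄_i)(R_m − R̄_m) = 100.0450  ⇒  Cov = 100.0450 / 7 = 14.2921
Σ(R_m − R̄_m)² = 216.6000  ⇒  Var(R_m) = 216.6000 / 7 = 30.9429
β = Cov / Var(R_m) = 14.2921 / 30.9429 = 0.4619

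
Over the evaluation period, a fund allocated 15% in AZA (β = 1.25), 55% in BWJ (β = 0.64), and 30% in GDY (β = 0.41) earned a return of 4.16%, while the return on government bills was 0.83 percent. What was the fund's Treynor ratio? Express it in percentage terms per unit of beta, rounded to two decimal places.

β_P = 0.15×1.25 + 0.55×0.64 + 0.30×0.41 = 0.6625
Treynor = (R_P − R_f) / β_P = (4.16% − 0.83%) / 0.6625 = 3.33% / 0.6625 = 5.03%

5.03%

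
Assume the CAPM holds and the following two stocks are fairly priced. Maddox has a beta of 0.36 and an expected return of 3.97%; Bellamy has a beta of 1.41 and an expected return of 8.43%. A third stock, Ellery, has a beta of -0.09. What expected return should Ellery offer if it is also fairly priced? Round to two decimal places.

MRP (SML slope) = (8.43% − 3.97%) / (1.41 − 0.36) = 4.46% / 1.05 = 4.2476%
R_f (intercept) = 3.97% − 0.36 × 4.2476% = 2.4409%
E(R_Ellery) = R_f + β × MRP = 2.4409% + -0.09 × 4.2476% = 2.06%

2.06%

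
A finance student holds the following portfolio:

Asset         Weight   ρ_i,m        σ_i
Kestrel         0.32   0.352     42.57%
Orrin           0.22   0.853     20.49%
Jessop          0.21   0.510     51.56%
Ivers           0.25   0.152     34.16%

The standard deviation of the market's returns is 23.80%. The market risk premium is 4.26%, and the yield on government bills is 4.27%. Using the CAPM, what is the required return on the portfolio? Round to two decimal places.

β_Kestrel = 0.352 × 42.57% / 23.80% = 0.6296
β_Orrin = 0.853 × 20.49% / 23.80% = 0.7344
β_Jessop = 0.510 × 51.56% / 23.80% = 1.1049
β_Ivers = 0.152 × 34.16% / 23.80% = 0.2182
β_P = Σ w_i β_i = 0.32×0.6296 + 0.22×0.7344 + 0.21×1.1049 + 0.25×0.2182 = 0.6496
E(R_P) = R_f + β_P × MRP = 4.27% + 0.6496 × 4.26% = 7.04%

7.04%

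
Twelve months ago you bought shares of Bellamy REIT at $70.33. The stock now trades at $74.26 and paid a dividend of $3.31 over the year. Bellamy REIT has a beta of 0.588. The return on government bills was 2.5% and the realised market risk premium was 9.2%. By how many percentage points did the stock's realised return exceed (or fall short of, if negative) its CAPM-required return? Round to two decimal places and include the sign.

+2.38%

Realised HPR = (P1 + D1 − P0) / P0 = (74.26 + 3.31 − 70.33) / 70.33 = 7.24 / 70.33 = 10.2943%
CAPM required = R_f + β·MRP = 2.5% + 0.588 × 9.2% = 7.9096%
α = realised − required = 10.2943% − 7.9096% = +2.38%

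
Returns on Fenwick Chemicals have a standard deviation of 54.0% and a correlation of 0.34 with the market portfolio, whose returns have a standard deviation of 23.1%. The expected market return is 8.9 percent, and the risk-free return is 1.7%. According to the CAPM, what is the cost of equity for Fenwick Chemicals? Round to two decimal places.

β = ρ × σ_i / σ_m = 0.34 × 54.0% / 23.1% = 0.7948
MRP = 8.9% − 1.7% = 7.20%
E(R) = 1.7% + 0.7948 × 7.2% = 7.42%

7.42%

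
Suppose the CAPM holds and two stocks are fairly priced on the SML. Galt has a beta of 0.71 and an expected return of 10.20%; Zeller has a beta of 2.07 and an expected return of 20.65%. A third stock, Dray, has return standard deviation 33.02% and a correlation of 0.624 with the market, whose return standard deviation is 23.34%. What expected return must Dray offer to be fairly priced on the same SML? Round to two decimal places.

11.53%

MRP = (20.65% − 10.20%) / (2.07 − 0.71) = 7.6838%
R_f = 10.20% − 0.71 × 7.6838% = 4.7445%
β_Dray = ρ·σ_i/σ_m = 0.624 × 33.02 / 23.34 = 0.8828
E(R_Dray) = R_f + β × MRP = 4.7445% + 0.8828 × 7.6838% = 11.53%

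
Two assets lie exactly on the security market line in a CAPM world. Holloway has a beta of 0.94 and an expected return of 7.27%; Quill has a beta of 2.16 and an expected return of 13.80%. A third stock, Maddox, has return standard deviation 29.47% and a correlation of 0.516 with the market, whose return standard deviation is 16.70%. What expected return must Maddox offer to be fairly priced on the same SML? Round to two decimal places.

7.11%

MRP = (13.80% − 7.27%) / (2.16 − 0.94) = 5.3525%
R_f = 7.27% − 0.94 × 5.3525% = 2.2387%
β_Maddox = ρ·σ_i/σ_m = 0.516 × 29.47 / 16.70 = 0.9106
E(R_Maddox) = R_f + β × MRP = 2.2387% + 0.9106 × 5.3525% = 7.11%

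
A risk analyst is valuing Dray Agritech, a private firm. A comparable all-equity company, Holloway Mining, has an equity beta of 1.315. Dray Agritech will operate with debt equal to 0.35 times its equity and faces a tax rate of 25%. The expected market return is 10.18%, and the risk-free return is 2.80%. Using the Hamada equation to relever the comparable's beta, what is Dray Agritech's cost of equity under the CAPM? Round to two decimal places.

β_L = β_U × [1 + (1 − t)(D/E)] = 1.315 × [1 + (1 − 0.25) × 0.35]
    = 1.315 × [1 + 0.75 × 0.35] = 1.315 × 1.2625 = 1.6602
MRP = 10.18% − 2.80% = 7.38%
E(R) = R_f + β_L × MRP = 2.80% + 1.6602 × 7.38% = 15.05%

15.05%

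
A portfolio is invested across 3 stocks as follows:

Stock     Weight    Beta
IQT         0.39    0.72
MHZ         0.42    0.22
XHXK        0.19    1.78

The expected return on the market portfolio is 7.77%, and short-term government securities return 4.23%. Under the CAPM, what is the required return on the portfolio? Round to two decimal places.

6.75%

β_P = Σ w_i β_i = 0.39×0.72 + 0.42×0.22 + 0.19×1.78 = 0.7114
MRP = 7.77% − 4.23% = 3.54%
E(R_P) = R_f + β_P × MRP = 4.23% + 0.7114 × 3.54% = 6.75%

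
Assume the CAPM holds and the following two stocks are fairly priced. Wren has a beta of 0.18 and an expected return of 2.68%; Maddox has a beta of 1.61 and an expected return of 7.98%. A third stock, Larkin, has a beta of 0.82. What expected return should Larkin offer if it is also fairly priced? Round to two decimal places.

MRP (SML slope) = (7.98% − 2.68%) / (1.61 − 0.18) = 5.30% / 1.43 = 3.7063%
R_f (intercept) = 2.68% − 0.18 × 3.7063% = 2.0129%
E(R_Larkin) = R_f + β × MRP = 2.0129% + 0.82 × 3.7063% = 5.05%

5.05%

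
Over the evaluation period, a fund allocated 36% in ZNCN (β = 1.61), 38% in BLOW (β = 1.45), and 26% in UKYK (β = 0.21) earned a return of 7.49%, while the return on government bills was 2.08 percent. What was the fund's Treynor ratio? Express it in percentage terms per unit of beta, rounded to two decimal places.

β_P = 0.36×1.61 + 0.38×1.45 + 0.26×0.21 = 1.1852
Treynor = (R_P − R_f) / β_P = (7.49% − 2.08%) / 1.1852 = 5.41% / 1.1852 = 4.56%

4.56%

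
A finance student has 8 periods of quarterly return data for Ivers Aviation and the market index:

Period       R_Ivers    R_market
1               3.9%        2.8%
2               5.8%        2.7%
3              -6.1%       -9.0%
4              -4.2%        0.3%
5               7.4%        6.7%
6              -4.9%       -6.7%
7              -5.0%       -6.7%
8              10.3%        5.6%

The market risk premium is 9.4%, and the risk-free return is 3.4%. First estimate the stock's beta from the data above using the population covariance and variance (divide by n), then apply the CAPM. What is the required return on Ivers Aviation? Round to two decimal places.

12.72%

Mean R_i = (3.9 + 5.8 − 6.1 − 4.2 + 7.4 − 4.9 − 5.0 + 10.3) / 8 = 0.9000%
Mean R_m = (2.8 + 2.7 − 9.0 + 0.3 + 6.7 − 6.7 − 6.7 + 5.6) / 8 = -0.5375%
Σ(R_i − R̄_i)(R_m − R̄_m) = 257.6800  ⇒  Cov = 257.6800 / 8 = 32.2100
Σ(R_m − R̄_m)² = 259.9388  ⇒  Var(R_m) = 259.9388 / 8 = 32.4924
β = Cov / Var(R_m) = 32.2100 / 32.4924 = 0.9913
E(R) = R_f + β × MRP = 3.4% + 0.9913 × 9.4% = 12.72%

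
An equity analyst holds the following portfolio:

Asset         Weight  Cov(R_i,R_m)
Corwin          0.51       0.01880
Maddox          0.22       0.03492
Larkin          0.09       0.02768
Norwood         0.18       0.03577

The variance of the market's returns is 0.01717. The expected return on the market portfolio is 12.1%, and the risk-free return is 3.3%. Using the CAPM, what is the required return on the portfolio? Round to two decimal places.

β_Corwin = 0.01880 / 0.01717 = 1.0949
β_Maddox = 0.03492 / 0.01717 = 2.0338
β_Larkin = 0.02768 / 0.01717 = 1.6121
β_Norwood = 0.03577 / 0.01717 = 2.0833
β_P = Σ w_i β_i = 0.51×1.0949 + 0.22×2.0338 + 0.09×1.6121 + 0.18×2.0833 = 1.5259
MRP = 12.1% − 3.3% = 8.80%
E(R_P) = R_f + β_P × MRP = 3.3% + 1.5259 × 8.8% = 16.73%

16.73%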